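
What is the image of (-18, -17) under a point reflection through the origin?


Reflection through origin: (x, y) -> (-x, -y)
(-18, -17) -> (18, 17)

(18, 17)


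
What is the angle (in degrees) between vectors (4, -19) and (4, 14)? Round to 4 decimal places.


dot = 4*4 + -19*14 = -250
|u| = 19.4165, |v| = 14.5602
cos(angle) = -0.8843
angle = 152.1659 degrees

152.1659 degrees


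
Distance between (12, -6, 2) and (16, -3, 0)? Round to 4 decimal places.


d = sqrt((16-12)^2 + (-3--6)^2 + (0-2)^2) = 5.3852

5.3852


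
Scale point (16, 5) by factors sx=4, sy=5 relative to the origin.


Scaling: (x*sx, y*sy) = (16*4, 5*5) = (64, 25)

(64, 25)


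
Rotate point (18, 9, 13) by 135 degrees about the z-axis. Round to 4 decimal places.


x' = 18*cos(135) - 9*sin(135) = -19.0919
y' = 18*sin(135) + 9*cos(135) = 6.364
z' = 13

(-19.0919, 6.364, 13)


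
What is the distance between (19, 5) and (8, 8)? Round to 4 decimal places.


d = sqrt((8-19)^2 + (8-5)^2) = 11.4018

11.4018


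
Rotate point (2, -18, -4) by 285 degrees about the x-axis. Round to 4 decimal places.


x' = 2
y' = -18*cos(285) - -4*sin(285) = -8.5224
z' = -18*sin(285) + -4*cos(285) = 16.3514

(2, -8.5224, 16.3514)


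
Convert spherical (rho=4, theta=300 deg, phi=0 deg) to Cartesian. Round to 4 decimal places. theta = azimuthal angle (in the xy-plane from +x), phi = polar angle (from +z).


x = 4 * sin(0) * cos(300) = 0
y = 4 * sin(0) * sin(300) = 0
z = 4 * cos(0) = 4

(0, 0, 4)


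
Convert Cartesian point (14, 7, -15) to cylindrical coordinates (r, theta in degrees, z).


r = sqrt(14^2 + 7^2) = 15.6525
theta = atan2(7, 14) = 26.5651 deg
z = -15

r = 15.6525, theta = 26.5651 deg, z = -15


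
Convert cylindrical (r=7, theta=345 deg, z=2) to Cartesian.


x = 7 * cos(345) = 6.7615
y = 7 * sin(345) = -1.8117
z = 2

(6.7615, -1.8117, 2)


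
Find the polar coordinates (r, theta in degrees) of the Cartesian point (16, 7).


r = sqrt(16^2 + 7^2) = 17.4642
theta = atan2(7, 16) = 23.6294 degrees

r = 17.4642, theta = 23.6294 degrees


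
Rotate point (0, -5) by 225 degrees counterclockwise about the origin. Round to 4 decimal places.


x' = 0*cos(225) - -5*sin(225) = -3.5355
y' = 0*sin(225) + -5*cos(225) = 3.5355

(-3.5355, 3.5355)


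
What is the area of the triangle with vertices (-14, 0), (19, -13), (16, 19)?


Area = |x1(y2-y3) + x2(y3-y1) + x3(y1-y2)| / 2
= |-14*(-13-19) + 19*(19-0) + 16*(0--13)| / 2
= 508.5

508.5


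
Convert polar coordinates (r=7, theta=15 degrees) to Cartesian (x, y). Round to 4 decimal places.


x = 7 * cos(15) = 6.7615
y = 7 * sin(15) = 1.8117

(6.7615, 1.8117)


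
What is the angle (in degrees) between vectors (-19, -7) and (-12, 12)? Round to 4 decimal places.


dot = -19*-12 + -7*12 = 144
|u| = 20.2485, |v| = 16.9706
cos(angle) = 0.4191
angle = 65.2249 degrees

65.2249 degrees


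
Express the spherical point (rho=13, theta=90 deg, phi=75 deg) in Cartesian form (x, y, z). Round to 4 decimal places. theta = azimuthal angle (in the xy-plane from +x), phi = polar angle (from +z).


x = 13 * sin(75) * cos(90) = 0
y = 13 * sin(75) * sin(90) = 12.557
z = 13 * cos(75) = 3.3646

(0, 12.557, 3.3646)


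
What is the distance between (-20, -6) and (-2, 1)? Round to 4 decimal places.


d = sqrt((-2--20)^2 + (1--6)^2) = 19.3132

19.3132


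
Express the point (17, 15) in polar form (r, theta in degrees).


r = sqrt(17^2 + 15^2) = 22.6716
theta = atan2(15, 17) = 41.4237 degrees

r = 22.6716, theta = 41.4237 degrees


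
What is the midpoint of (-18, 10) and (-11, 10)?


Midpoint = ((-18+-11)/2, (10+10)/2) = (-14.5, 10)

(-14.5, 10)


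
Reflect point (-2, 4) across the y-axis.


Reflection across y-axis: (x, y) -> (-x, y)
(-2, 4) -> (2, 4)

(2, 4)


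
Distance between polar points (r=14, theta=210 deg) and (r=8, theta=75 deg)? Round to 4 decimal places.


d = sqrt(r1^2 + r2^2 - 2*r1*r2*cos(t2-t1))
d = sqrt(14^2 + 8^2 - 2*14*8*cos(75-210)) = 20.4546

20.4546


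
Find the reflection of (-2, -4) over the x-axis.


Reflection across x-axis: (x, y) -> (x, -y)
(-2, -4) -> (-2, 4)

(-2, 4)


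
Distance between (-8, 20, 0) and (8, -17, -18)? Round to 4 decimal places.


d = sqrt((8--8)^2 + (-17-20)^2 + (-18-0)^2) = 44.1475

44.1475


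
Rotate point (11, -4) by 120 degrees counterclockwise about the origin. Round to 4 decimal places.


x' = 11*cos(120) - -4*sin(120) = -2.0359
y' = 11*sin(120) + -4*cos(120) = 11.5263

(-2.0359, 11.5263)


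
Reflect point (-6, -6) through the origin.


Reflection through origin: (x, y) -> (-x, -y)
(-6, -6) -> (6, 6)

(6, 6)


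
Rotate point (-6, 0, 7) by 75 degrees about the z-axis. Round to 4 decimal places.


x' = -6*cos(75) - 0*sin(75) = -1.5529
y' = -6*sin(75) + 0*cos(75) = -5.7956
z' = 7

(-1.5529, -5.7956, 7)


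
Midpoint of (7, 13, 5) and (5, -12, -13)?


Midpoint = ((7+5)/2, (13+-12)/2, (5+-13)/2) = (6, 0.5, -4)

(6, 0.5, -4)


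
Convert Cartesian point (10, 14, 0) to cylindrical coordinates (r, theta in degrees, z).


r = sqrt(10^2 + 14^2) = 17.2047
theta = atan2(14, 10) = 54.4623 deg
z = 0

r = 17.2047, theta = 54.4623 deg, z = 0


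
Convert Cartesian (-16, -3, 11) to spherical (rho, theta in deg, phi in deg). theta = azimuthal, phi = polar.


rho = sqrt((-16)^2 + (-3)^2 + 11^2) = 19.6469
theta = atan2(-3, -16) = 190.6197 deg
phi = acos(11/19.6469) = 55.9521 deg

rho = 19.6469, theta = 190.6197 deg, phi = 55.9521 deg


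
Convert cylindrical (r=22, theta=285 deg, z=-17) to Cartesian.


x = 22 * cos(285) = 5.694
y = 22 * sin(285) = -21.2504
z = -17

(5.694, -21.2504, -17)


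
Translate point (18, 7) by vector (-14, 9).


Translation: (x+dx, y+dy) = (18+-14, 7+9) = (4, 16)

(4, 16)


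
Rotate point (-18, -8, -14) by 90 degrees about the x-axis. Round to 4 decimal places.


x' = -18
y' = -8*cos(90) - -14*sin(90) = 14
z' = -8*sin(90) + -14*cos(90) = -8

(-18, 14, -8)


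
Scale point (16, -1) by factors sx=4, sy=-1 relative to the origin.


Scaling: (x*sx, y*sy) = (16*4, -1*-1) = (64, 1)

(64, 1)


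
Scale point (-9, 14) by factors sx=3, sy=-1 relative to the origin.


Scaling: (x*sx, y*sy) = (-9*3, 14*-1) = (-27, -14)

(-27, -14)


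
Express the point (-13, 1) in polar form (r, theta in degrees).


r = sqrt((-13)^2 + 1^2) = 13.0384
theta = atan2(1, -13) = 175.6013 degrees

r = 13.0384, theta = 175.6013 degrees


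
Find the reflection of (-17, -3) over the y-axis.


Reflection across y-axis: (x, y) -> (-x, y)
(-17, -3) -> (17, -3)

(17, -3)


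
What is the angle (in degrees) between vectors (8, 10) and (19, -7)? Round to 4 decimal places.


dot = 8*19 + 10*-7 = 82
|u| = 12.8062, |v| = 20.2485
cos(angle) = 0.3162
angle = 71.5651 degrees

71.5651 degrees


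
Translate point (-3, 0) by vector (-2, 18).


Translation: (x+dx, y+dy) = (-3+-2, 0+18) = (-5, 18)

(-5, 18)


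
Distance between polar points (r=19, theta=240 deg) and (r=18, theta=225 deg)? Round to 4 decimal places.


d = sqrt(r1^2 + r2^2 - 2*r1*r2*cos(t2-t1))
d = sqrt(19^2 + 18^2 - 2*19*18*cos(225-240)) = 4.9302

4.9302


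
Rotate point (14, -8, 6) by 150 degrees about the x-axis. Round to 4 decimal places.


x' = 14
y' = -8*cos(150) - 6*sin(150) = 3.9282
z' = -8*sin(150) + 6*cos(150) = -9.1962

(14, 3.9282, -9.1962)


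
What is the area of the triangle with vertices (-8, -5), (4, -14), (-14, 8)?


Area = |x1(y2-y3) + x2(y3-y1) + x3(y1-y2)| / 2
= |-8*(-14-8) + 4*(8--5) + -14*(-5--14)| / 2
= 51

51


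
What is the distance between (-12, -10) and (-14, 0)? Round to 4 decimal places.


d = sqrt((-14--12)^2 + (0--10)^2) = 10.198

10.198


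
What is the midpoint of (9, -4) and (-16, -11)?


Midpoint = ((9+-16)/2, (-4+-11)/2) = (-3.5, -7.5)

(-3.5, -7.5)


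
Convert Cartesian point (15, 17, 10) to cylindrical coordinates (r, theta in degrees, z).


r = sqrt(15^2 + 17^2) = 22.6716
theta = atan2(17, 15) = 48.5763 deg
z = 10

r = 22.6716, theta = 48.5763 deg, z = 10


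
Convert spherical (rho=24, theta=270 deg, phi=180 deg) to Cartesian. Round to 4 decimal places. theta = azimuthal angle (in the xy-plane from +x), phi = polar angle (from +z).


x = 24 * sin(180) * cos(270) = 0
y = 24 * sin(180) * sin(270) = 0
z = 24 * cos(180) = -24

(0, 0, -24)


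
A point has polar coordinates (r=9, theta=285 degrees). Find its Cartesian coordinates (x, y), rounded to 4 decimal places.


x = 9 * cos(285) = 2.3294
y = 9 * sin(285) = -8.6933

(2.3294, -8.6933)


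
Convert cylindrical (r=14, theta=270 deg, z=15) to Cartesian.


x = 14 * cos(270) = 0
y = 14 * sin(270) = -14
z = 15

(0, -14, 15)


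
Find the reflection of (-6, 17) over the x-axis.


Reflection across x-axis: (x, y) -> (x, -y)
(-6, 17) -> (-6, -17)

(-6, -17)


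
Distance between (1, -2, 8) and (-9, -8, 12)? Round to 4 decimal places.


d = sqrt((-9-1)^2 + (-8--2)^2 + (12-8)^2) = 12.3288

12.3288


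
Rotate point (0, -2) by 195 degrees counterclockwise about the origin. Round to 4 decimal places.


x' = 0*cos(195) - -2*sin(195) = -0.5176
y' = 0*sin(195) + -2*cos(195) = 1.9319

(-0.5176, 1.9319)


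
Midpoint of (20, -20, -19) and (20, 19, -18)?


Midpoint = ((20+20)/2, (-20+19)/2, (-19+-18)/2) = (20, -0.5, -18.5)

(20, -0.5, -18.5)


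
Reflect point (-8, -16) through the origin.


Reflection through origin: (x, y) -> (-x, -y)
(-8, -16) -> (8, 16)

(8, 16)


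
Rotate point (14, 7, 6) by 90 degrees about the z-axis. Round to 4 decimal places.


x' = 14*cos(90) - 7*sin(90) = -7
y' = 14*sin(90) + 7*cos(90) = 14
z' = 6

(-7, 14, 6)


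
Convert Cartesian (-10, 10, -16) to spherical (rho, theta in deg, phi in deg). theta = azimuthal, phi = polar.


rho = sqrt((-10)^2 + 10^2 + (-16)^2) = 21.3542
theta = atan2(10, -10) = 135 deg
phi = acos(-16/21.3542) = 138.5271 deg

rho = 21.3542, theta = 135 deg, phi = 138.5271 deg


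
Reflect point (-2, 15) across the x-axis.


Reflection across x-axis: (x, y) -> (x, -y)
(-2, 15) -> (-2, -15)

(-2, -15)


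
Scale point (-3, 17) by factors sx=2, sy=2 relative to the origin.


Scaling: (x*sx, y*sy) = (-3*2, 17*2) = (-6, 34)

(-6, 34)


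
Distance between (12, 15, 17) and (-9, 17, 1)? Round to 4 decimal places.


d = sqrt((-9-12)^2 + (17-15)^2 + (1-17)^2) = 26.4764

26.4764


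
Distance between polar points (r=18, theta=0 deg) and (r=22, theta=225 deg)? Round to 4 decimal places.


d = sqrt(r1^2 + r2^2 - 2*r1*r2*cos(t2-t1))
d = sqrt(18^2 + 22^2 - 2*18*22*cos(225-0)) = 36.9869

36.9869


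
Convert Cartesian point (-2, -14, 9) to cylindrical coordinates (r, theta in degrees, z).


r = sqrt((-2)^2 + (-14)^2) = 14.1421
theta = atan2(-14, -2) = 261.8699 deg
z = 9

r = 14.1421, theta = 261.8699 deg, z = 9


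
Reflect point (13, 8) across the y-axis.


Reflection across y-axis: (x, y) -> (-x, y)
(13, 8) -> (-13, 8)

(-13, 8)


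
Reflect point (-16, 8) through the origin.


Reflection through origin: (x, y) -> (-x, -y)
(-16, 8) -> (16, -8)

(16, -8)


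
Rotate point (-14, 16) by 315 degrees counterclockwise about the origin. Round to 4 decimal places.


x' = -14*cos(315) - 16*sin(315) = 1.4142
y' = -14*sin(315) + 16*cos(315) = 21.2132

(1.4142, 21.2132)


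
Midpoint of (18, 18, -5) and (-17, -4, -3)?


Midpoint = ((18+-17)/2, (18+-4)/2, (-5+-3)/2) = (0.5, 7, -4)

(0.5, 7, -4)


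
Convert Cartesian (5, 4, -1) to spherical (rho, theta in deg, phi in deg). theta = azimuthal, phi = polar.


rho = sqrt(5^2 + 4^2 + (-1)^2) = 6.4807
theta = atan2(4, 5) = 38.6598 deg
phi = acos(-1/6.4807) = 98.8764 deg

rho = 6.4807, theta = 38.6598 deg, phi = 98.8764 deg


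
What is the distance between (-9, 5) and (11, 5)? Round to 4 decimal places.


d = sqrt((11--9)^2 + (5-5)^2) = 20

20


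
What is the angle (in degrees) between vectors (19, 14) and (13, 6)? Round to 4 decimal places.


dot = 19*13 + 14*6 = 331
|u| = 23.6008, |v| = 14.3178
cos(angle) = 0.9795
angle = 11.6092 degrees

11.6092 degrees


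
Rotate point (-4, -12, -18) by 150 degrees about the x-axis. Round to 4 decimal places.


x' = -4
y' = -12*cos(150) - -18*sin(150) = 19.3923
z' = -12*sin(150) + -18*cos(150) = 9.5885

(-4, 19.3923, 9.5885)


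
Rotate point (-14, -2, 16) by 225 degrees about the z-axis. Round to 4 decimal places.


x' = -14*cos(225) - -2*sin(225) = 8.4853
y' = -14*sin(225) + -2*cos(225) = 11.3137
z' = 16

(8.4853, 11.3137, 16)


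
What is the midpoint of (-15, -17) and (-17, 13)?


Midpoint = ((-15+-17)/2, (-17+13)/2) = (-16, -2)

(-16, -2)


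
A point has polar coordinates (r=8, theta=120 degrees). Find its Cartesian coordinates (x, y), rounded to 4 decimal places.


x = 8 * cos(120) = -4
y = 8 * sin(120) = 6.9282

(-4, 6.9282)


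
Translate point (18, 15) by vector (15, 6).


Translation: (x+dx, y+dy) = (18+15, 15+6) = (33, 21)

(33, 21)


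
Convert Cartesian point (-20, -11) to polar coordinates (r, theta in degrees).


r = sqrt((-20)^2 + (-11)^2) = 22.8254
theta = atan2(-11, -20) = 208.8108 degrees

r = 22.8254, theta = 208.8108 degrees


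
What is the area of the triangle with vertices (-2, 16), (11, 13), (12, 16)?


Area = |x1(y2-y3) + x2(y3-y1) + x3(y1-y2)| / 2
= |-2*(13-16) + 11*(16-16) + 12*(16-13)| / 2
= 21

21


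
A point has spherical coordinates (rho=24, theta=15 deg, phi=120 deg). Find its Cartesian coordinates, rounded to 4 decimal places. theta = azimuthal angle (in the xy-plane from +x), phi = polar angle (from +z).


x = 24 * sin(120) * cos(15) = 20.0764
y = 24 * sin(120) * sin(15) = 5.3795
z = 24 * cos(120) = -12

(20.0764, 5.3795, -12)


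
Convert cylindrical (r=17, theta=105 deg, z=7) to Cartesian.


x = 17 * cos(105) = -4.3999
y = 17 * sin(105) = 16.4207
z = 7

(-4.3999, 16.4207, 7)


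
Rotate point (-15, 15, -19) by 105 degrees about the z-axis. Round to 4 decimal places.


x' = -15*cos(105) - 15*sin(105) = -10.6066
y' = -15*sin(105) + 15*cos(105) = -18.3712
z' = -19

(-10.6066, -18.3712, -19)


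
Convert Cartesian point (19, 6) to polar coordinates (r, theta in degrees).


r = sqrt(19^2 + 6^2) = 19.9249
theta = atan2(6, 19) = 17.5256 degrees

r = 19.9249, theta = 17.5256 degrees


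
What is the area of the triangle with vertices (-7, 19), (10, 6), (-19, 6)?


Area = |x1(y2-y3) + x2(y3-y1) + x3(y1-y2)| / 2
= |-7*(6-6) + 10*(6-19) + -19*(19-6)| / 2
= 188.5

188.5


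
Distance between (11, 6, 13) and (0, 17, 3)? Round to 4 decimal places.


d = sqrt((0-11)^2 + (17-6)^2 + (3-13)^2) = 18.4932

18.4932


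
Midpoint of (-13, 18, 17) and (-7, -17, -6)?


Midpoint = ((-13+-7)/2, (18+-17)/2, (17+-6)/2) = (-10, 0.5, 5.5)

(-10, 0.5, 5.5)


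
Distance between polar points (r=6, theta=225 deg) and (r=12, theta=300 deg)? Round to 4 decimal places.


d = sqrt(r1^2 + r2^2 - 2*r1*r2*cos(t2-t1))
d = sqrt(6^2 + 12^2 - 2*6*12*cos(300-225)) = 11.947

11.947


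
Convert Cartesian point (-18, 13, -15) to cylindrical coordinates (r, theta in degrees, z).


r = sqrt((-18)^2 + 13^2) = 22.2036
theta = atan2(13, -18) = 144.1623 deg
z = -15

r = 22.2036, theta = 144.1623 deg, z = -15


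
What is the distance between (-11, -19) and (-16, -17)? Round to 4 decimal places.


d = sqrt((-16--11)^2 + (-17--19)^2) = 5.3852

5.3852


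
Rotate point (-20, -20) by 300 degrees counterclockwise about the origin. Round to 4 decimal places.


x' = -20*cos(300) - -20*sin(300) = -27.3205
y' = -20*sin(300) + -20*cos(300) = 7.3205

(-27.3205, 7.3205)


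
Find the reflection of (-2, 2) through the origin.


Reflection through origin: (x, y) -> (-x, -y)
(-2, 2) -> (2, -2)

(2, -2)


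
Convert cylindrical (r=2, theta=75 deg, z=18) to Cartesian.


x = 2 * cos(75) = 0.5176
y = 2 * sin(75) = 1.9319
z = 18

(0.5176, 1.9319, 18)


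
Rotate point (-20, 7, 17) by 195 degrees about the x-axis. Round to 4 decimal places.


x' = -20
y' = 7*cos(195) - 17*sin(195) = -2.3616
z' = 7*sin(195) + 17*cos(195) = -18.2325

(-20, -2.3616, -18.2325)


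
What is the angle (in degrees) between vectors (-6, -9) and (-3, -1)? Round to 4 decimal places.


dot = -6*-3 + -9*-1 = 27
|u| = 10.8167, |v| = 3.1623
cos(angle) = 0.7894
angle = 37.875 degrees

37.875 degrees


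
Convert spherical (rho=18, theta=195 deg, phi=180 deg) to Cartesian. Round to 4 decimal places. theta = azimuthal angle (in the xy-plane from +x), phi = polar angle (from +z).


x = 18 * sin(180) * cos(195) = 0
y = 18 * sin(180) * sin(195) = 0
z = 18 * cos(180) = -18

(0, 0, -18)


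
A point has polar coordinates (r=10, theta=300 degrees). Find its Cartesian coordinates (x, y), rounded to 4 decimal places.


x = 10 * cos(300) = 5
y = 10 * sin(300) = -8.6603

(5, -8.6603)


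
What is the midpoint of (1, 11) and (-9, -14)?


Midpoint = ((1+-9)/2, (11+-14)/2) = (-4, -1.5)

(-4, -1.5)


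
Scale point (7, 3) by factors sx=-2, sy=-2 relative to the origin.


Scaling: (x*sx, y*sy) = (7*-2, 3*-2) = (-14, -6)

(-14, -6)


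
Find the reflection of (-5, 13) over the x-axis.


Reflection across x-axis: (x, y) -> (x, -y)
(-5, 13) -> (-5, -13)

(-5, -13)


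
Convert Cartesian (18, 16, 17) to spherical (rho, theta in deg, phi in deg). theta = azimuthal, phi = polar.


rho = sqrt(18^2 + 16^2 + 17^2) = 29.4788
theta = atan2(16, 18) = 41.6335 deg
phi = acos(17/29.4788) = 54.7822 deg

rho = 29.4788, theta = 41.6335 deg, phi = 54.7822 deg


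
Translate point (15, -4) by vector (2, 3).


Translation: (x+dx, y+dy) = (15+2, -4+3) = (17, -1)

(17, -1)


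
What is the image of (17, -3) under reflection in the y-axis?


Reflection across y-axis: (x, y) -> (-x, y)
(17, -3) -> (-17, -3)

(-17, -3)


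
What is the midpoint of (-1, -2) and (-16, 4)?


Midpoint = ((-1+-16)/2, (-2+4)/2) = (-8.5, 1)

(-8.5, 1)


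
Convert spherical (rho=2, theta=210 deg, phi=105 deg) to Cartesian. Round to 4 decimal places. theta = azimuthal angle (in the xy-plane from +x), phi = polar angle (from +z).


x = 2 * sin(105) * cos(210) = -1.673
y = 2 * sin(105) * sin(210) = -0.9659
z = 2 * cos(105) = -0.5176

(-1.673, -0.9659, -0.5176)


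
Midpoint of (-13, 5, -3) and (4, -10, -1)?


Midpoint = ((-13+4)/2, (5+-10)/2, (-3+-1)/2) = (-4.5, -2.5, -2)

(-4.5, -2.5, -2)


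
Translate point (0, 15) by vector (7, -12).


Translation: (x+dx, y+dy) = (0+7, 15+-12) = (7, 3)

(7, 3)


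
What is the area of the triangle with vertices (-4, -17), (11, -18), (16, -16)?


Area = |x1(y2-y3) + x2(y3-y1) + x3(y1-y2)| / 2
= |-4*(-18--16) + 11*(-16--17) + 16*(-17--18)| / 2
= 17.5

17.5


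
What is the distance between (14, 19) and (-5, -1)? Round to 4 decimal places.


d = sqrt((-5-14)^2 + (-1-19)^2) = 27.5862

27.5862


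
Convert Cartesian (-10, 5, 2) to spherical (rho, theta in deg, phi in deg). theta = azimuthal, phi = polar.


rho = sqrt((-10)^2 + 5^2 + 2^2) = 11.3578
theta = atan2(5, -10) = 153.4349 deg
phi = acos(2/11.3578) = 79.8579 deg

rho = 11.3578, theta = 153.4349 deg, phi = 79.8579 deg


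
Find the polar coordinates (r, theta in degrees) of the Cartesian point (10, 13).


r = sqrt(10^2 + 13^2) = 16.4012
theta = atan2(13, 10) = 52.4314 degrees

r = 16.4012, theta = 52.4314 degrees


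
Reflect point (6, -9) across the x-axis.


Reflection across x-axis: (x, y) -> (x, -y)
(6, -9) -> (6, 9)

(6, 9)


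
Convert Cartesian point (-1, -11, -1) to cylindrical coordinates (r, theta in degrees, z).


r = sqrt((-1)^2 + (-11)^2) = 11.0454
theta = atan2(-11, -1) = 264.8056 deg
z = -1

r = 11.0454, theta = 264.8056 deg, z = -1


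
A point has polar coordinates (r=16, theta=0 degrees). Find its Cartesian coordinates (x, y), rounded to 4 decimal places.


x = 16 * cos(0) = 16
y = 16 * sin(0) = 0

(16, 0)


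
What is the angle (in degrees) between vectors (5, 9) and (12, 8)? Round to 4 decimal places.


dot = 5*12 + 9*8 = 132
|u| = 10.2956, |v| = 14.4222
cos(angle) = 0.889
angle = 27.2553 degrees

27.2553 degrees


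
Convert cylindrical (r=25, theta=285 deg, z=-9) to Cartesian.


x = 25 * cos(285) = 6.4705
y = 25 * sin(285) = -24.1481
z = -9

(6.4705, -24.1481, -9)


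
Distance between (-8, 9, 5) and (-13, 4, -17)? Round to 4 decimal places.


d = sqrt((-13--8)^2 + (4-9)^2 + (-17-5)^2) = 23.1084

23.1084


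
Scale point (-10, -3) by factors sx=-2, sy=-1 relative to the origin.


Scaling: (x*sx, y*sy) = (-10*-2, -3*-1) = (20, 3)

(20, 3)


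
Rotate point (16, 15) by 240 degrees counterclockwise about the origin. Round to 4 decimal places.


x' = 16*cos(240) - 15*sin(240) = 4.9904
y' = 16*sin(240) + 15*cos(240) = -21.3564

(4.9904, -21.3564)


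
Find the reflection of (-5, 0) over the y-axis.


Reflection across y-axis: (x, y) -> (-x, y)
(-5, 0) -> (5, 0)

(5, 0)


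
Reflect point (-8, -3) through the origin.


Reflection through origin: (x, y) -> (-x, -y)
(-8, -3) -> (8, 3)

(8, 3)


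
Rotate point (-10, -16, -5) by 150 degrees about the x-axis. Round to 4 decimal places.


x' = -10
y' = -16*cos(150) - -5*sin(150) = 16.3564
z' = -16*sin(150) + -5*cos(150) = -3.6699

(-10, 16.3564, -3.6699)


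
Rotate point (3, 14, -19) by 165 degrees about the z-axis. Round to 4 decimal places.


x' = 3*cos(165) - 14*sin(165) = -6.5212
y' = 3*sin(165) + 14*cos(165) = -12.7465
z' = -19

(-6.5212, -12.7465, -19)


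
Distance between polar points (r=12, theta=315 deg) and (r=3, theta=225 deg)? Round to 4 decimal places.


d = sqrt(r1^2 + r2^2 - 2*r1*r2*cos(t2-t1))
d = sqrt(12^2 + 3^2 - 2*12*3*cos(225-315)) = 12.3693

12.3693


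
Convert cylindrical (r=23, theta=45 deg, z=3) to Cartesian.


x = 23 * cos(45) = 16.2635
y = 23 * sin(45) = 16.2635
z = 3

(16.2635, 16.2635, 3)


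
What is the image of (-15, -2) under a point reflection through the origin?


Reflection through origin: (x, y) -> (-x, -y)
(-15, -2) -> (15, 2)

(15, 2)


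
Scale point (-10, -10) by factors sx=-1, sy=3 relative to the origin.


Scaling: (x*sx, y*sy) = (-10*-1, -10*3) = (10, -30)

(10, -30)


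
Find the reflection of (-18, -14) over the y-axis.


Reflection across y-axis: (x, y) -> (-x, y)
(-18, -14) -> (18, -14)

(18, -14)


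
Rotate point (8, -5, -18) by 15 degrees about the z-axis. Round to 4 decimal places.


x' = 8*cos(15) - -5*sin(15) = 9.0215
y' = 8*sin(15) + -5*cos(15) = -2.7591
z' = -18

(9.0215, -2.7591, -18)


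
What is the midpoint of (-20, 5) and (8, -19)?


Midpoint = ((-20+8)/2, (5+-19)/2) = (-6, -7)

(-6, -7)


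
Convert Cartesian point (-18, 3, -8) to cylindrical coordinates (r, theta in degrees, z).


r = sqrt((-18)^2 + 3^2) = 18.2483
theta = atan2(3, -18) = 170.5377 deg
z = -8

r = 18.2483, theta = 170.5377 deg, z = -8


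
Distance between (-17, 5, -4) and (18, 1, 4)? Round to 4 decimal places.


d = sqrt((18--17)^2 + (1-5)^2 + (4--4)^2) = 36.1248

36.1248


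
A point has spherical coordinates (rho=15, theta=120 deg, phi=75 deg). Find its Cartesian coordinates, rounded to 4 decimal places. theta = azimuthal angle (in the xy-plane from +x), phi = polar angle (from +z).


x = 15 * sin(75) * cos(120) = -7.2444
y = 15 * sin(75) * sin(120) = 12.5477
z = 15 * cos(75) = 3.8823

(-7.2444, 12.5477, 3.8823)


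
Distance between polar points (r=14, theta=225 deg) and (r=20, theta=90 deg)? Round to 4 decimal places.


d = sqrt(r1^2 + r2^2 - 2*r1*r2*cos(t2-t1))
d = sqrt(14^2 + 20^2 - 2*14*20*cos(90-225)) = 31.4957

31.4957


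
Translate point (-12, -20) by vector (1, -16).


Translation: (x+dx, y+dy) = (-12+1, -20+-16) = (-11, -36)

(-11, -36)


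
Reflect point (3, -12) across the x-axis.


Reflection across x-axis: (x, y) -> (x, -y)
(3, -12) -> (3, 12)

(3, 12)


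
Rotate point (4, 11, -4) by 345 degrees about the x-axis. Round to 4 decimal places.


x' = 4
y' = 11*cos(345) - -4*sin(345) = 9.5899
z' = 11*sin(345) + -4*cos(345) = -6.7107

(4, 9.5899, -6.7107)


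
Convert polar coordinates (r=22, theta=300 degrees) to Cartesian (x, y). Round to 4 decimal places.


x = 22 * cos(300) = 11
y = 22 * sin(300) = -19.0526

(11, -19.0526)


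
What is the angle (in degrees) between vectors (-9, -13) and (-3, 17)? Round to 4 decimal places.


dot = -9*-3 + -13*17 = -194
|u| = 15.8114, |v| = 17.2627
cos(angle) = -0.7108
angle = 135.2969 degrees

135.2969 degrees


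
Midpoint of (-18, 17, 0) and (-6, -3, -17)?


Midpoint = ((-18+-6)/2, (17+-3)/2, (0+-17)/2) = (-12, 7, -8.5)

(-12, 7, -8.5)


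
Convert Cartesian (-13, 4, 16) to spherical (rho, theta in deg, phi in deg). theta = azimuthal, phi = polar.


rho = sqrt((-13)^2 + 4^2 + 16^2) = 21
theta = atan2(4, -13) = 162.8973 deg
phi = acos(16/21) = 40.3676 deg

rho = 21, theta = 162.8973 deg, phi = 40.3676 deg


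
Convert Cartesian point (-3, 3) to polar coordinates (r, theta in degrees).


r = sqrt((-3)^2 + 3^2) = 4.2426
theta = atan2(3, -3) = 135 degrees

r = 4.2426, theta = 135 degrees


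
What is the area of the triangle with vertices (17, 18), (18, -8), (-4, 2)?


Area = |x1(y2-y3) + x2(y3-y1) + x3(y1-y2)| / 2
= |17*(-8-2) + 18*(2-18) + -4*(18--8)| / 2
= 281

281


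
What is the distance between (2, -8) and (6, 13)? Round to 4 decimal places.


d = sqrt((6-2)^2 + (13--8)^2) = 21.3776

21.3776


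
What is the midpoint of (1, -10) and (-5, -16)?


Midpoint = ((1+-5)/2, (-10+-16)/2) = (-2, -13)

(-2, -13)


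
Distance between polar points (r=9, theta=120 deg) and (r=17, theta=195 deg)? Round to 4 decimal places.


d = sqrt(r1^2 + r2^2 - 2*r1*r2*cos(t2-t1))
d = sqrt(9^2 + 17^2 - 2*9*17*cos(195-120)) = 17.0529

17.0529


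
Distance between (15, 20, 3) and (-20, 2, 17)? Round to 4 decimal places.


d = sqrt((-20-15)^2 + (2-20)^2 + (17-3)^2) = 41.7732

41.7732


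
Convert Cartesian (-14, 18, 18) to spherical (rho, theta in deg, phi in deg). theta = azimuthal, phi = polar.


rho = sqrt((-14)^2 + 18^2 + 18^2) = 29.0517
theta = atan2(18, -14) = 127.875 deg
phi = acos(18/29.0517) = 51.7141 deg

rho = 29.0517, theta = 127.875 deg, phi = 51.7141 deg


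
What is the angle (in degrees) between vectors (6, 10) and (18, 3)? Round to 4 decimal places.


dot = 6*18 + 10*3 = 138
|u| = 11.6619, |v| = 18.2483
cos(angle) = 0.6485
angle = 49.5739 degrees

49.5739 degrees


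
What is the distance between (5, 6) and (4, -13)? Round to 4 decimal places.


d = sqrt((4-5)^2 + (-13-6)^2) = 19.0263

19.0263


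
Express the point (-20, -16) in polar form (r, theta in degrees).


r = sqrt((-20)^2 + (-16)^2) = 25.6125
theta = atan2(-16, -20) = 218.6598 degrees

r = 25.6125, theta = 218.6598 degrees


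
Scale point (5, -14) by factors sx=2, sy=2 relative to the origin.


Scaling: (x*sx, y*sy) = (5*2, -14*2) = (10, -28)

(10, -28)


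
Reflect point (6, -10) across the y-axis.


Reflection across y-axis: (x, y) -> (-x, y)
(6, -10) -> (-6, -10)

(-6, -10)


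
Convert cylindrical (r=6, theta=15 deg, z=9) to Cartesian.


x = 6 * cos(15) = 5.7956
y = 6 * sin(15) = 1.5529
z = 9

(5.7956, 1.5529, 9)


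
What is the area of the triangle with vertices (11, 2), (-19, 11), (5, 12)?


Area = |x1(y2-y3) + x2(y3-y1) + x3(y1-y2)| / 2
= |11*(11-12) + -19*(12-2) + 5*(2-11)| / 2
= 123

123


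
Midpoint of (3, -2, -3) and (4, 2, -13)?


Midpoint = ((3+4)/2, (-2+2)/2, (-3+-13)/2) = (3.5, 0, -8)

(3.5, 0, -8)


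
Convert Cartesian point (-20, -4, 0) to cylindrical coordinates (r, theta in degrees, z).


r = sqrt((-20)^2 + (-4)^2) = 20.3961
theta = atan2(-4, -20) = 191.3099 deg
z = 0

r = 20.3961, theta = 191.3099 deg, z = 0


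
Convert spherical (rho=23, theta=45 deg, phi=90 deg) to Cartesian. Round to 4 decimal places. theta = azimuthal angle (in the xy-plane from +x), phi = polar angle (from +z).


x = 23 * sin(90) * cos(45) = 16.2635
y = 23 * sin(90) * sin(45) = 16.2635
z = 23 * cos(90) = 0

(16.2635, 16.2635, 0)


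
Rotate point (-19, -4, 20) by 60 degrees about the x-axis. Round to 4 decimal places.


x' = -19
y' = -4*cos(60) - 20*sin(60) = -19.3205
z' = -4*sin(60) + 20*cos(60) = 6.5359

(-19, -19.3205, 6.5359)


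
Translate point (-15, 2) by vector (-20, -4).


Translation: (x+dx, y+dy) = (-15+-20, 2+-4) = (-35, -2)

(-35, -2)


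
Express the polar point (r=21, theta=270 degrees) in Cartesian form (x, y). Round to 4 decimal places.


x = 21 * cos(270) = 0
y = 21 * sin(270) = -21

(0, -21)


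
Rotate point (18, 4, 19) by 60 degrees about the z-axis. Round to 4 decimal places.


x' = 18*cos(60) - 4*sin(60) = 5.5359
y' = 18*sin(60) + 4*cos(60) = 17.5885
z' = 19

(5.5359, 17.5885, 19)


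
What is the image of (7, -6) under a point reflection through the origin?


Reflection through origin: (x, y) -> (-x, -y)
(7, -6) -> (-7, 6)

(-7, 6)


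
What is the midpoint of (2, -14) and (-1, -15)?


Midpoint = ((2+-1)/2, (-14+-15)/2) = (0.5, -14.5)

(0.5, -14.5)


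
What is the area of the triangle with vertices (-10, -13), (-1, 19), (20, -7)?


Area = |x1(y2-y3) + x2(y3-y1) + x3(y1-y2)| / 2
= |-10*(19--7) + -1*(-7--13) + 20*(-13-19)| / 2
= 453

453


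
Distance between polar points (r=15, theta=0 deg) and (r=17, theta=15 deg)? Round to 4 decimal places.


d = sqrt(r1^2 + r2^2 - 2*r1*r2*cos(t2-t1))
d = sqrt(15^2 + 17^2 - 2*15*17*cos(15-0)) = 4.6236

4.6236


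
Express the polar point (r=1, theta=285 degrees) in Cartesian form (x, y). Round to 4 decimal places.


x = 1 * cos(285) = 0.2588
y = 1 * sin(285) = -0.9659

(0.2588, -0.9659)


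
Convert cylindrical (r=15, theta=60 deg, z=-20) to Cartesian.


x = 15 * cos(60) = 7.5
y = 15 * sin(60) = 12.9904
z = -20

(7.5, 12.9904, -20)


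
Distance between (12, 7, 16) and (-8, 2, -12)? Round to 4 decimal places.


d = sqrt((-8-12)^2 + (2-7)^2 + (-12-16)^2) = 34.7707

34.7707


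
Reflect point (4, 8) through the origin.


Reflection through origin: (x, y) -> (-x, -y)
(4, 8) -> (-4, -8)

(-4, -8)


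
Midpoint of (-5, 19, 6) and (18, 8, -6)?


Midpoint = ((-5+18)/2, (19+8)/2, (6+-6)/2) = (6.5, 13.5, 0)

(6.5, 13.5, 0)


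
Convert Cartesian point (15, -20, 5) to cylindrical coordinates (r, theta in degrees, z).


r = sqrt(15^2 + (-20)^2) = 25
theta = atan2(-20, 15) = 306.8699 deg
z = 5

r = 25, theta = 306.8699 deg, z = 5


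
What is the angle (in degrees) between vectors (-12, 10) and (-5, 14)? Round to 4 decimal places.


dot = -12*-5 + 10*14 = 200
|u| = 15.6205, |v| = 14.8661
cos(angle) = 0.8613
angle = 30.5406 degrees

30.5406 degrees


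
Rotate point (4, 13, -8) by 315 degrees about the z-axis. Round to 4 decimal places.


x' = 4*cos(315) - 13*sin(315) = 12.0208
y' = 4*sin(315) + 13*cos(315) = 6.364
z' = -8

(12.0208, 6.364, -8)


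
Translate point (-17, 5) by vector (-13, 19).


Translation: (x+dx, y+dy) = (-17+-13, 5+19) = (-30, 24)

(-30, 24)


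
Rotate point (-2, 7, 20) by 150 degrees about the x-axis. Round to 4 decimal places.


x' = -2
y' = 7*cos(150) - 20*sin(150) = -16.0622
z' = 7*sin(150) + 20*cos(150) = -13.8205

(-2, -16.0622, -13.8205)


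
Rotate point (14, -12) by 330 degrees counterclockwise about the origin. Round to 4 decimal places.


x' = 14*cos(330) - -12*sin(330) = 6.1244
y' = 14*sin(330) + -12*cos(330) = -17.3923

(6.1244, -17.3923)


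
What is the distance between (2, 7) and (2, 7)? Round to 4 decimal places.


d = sqrt((2-2)^2 + (7-7)^2) = 0

0


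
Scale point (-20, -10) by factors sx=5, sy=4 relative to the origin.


Scaling: (x*sx, y*sy) = (-20*5, -10*4) = (-100, -40)

(-100, -40)


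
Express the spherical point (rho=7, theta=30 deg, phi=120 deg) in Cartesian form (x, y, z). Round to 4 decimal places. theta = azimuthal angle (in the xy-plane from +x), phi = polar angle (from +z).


x = 7 * sin(120) * cos(30) = 5.25
y = 7 * sin(120) * sin(30) = 3.0311
z = 7 * cos(120) = -3.5

(5.25, 3.0311, -3.5)


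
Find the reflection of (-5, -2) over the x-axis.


Reflection across x-axis: (x, y) -> (x, -y)
(-5, -2) -> (-5, 2)

(-5, 2)


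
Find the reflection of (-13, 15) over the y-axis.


Reflection across y-axis: (x, y) -> (-x, y)
(-13, 15) -> (13, 15)

(13, 15)


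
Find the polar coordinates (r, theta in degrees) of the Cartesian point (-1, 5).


r = sqrt((-1)^2 + 5^2) = 5.099
theta = atan2(5, -1) = 101.3099 degrees

r = 5.099, theta = 101.3099 degrees


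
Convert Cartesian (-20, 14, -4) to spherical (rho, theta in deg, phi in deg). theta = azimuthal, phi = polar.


rho = sqrt((-20)^2 + 14^2 + (-4)^2) = 24.7386
theta = atan2(14, -20) = 145.008 deg
phi = acos(-4/24.7386) = 99.305 deg

rho = 24.7386, theta = 145.008 deg, phi = 99.305 deg


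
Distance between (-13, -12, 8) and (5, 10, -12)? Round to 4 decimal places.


d = sqrt((5--13)^2 + (10--12)^2 + (-12-8)^2) = 34.7563

34.7563


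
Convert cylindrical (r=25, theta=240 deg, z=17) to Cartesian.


x = 25 * cos(240) = -12.5
y = 25 * sin(240) = -21.6506
z = 17

(-12.5, -21.6506, 17)


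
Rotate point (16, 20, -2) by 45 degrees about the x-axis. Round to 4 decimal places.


x' = 16
y' = 20*cos(45) - -2*sin(45) = 15.5563
z' = 20*sin(45) + -2*cos(45) = 12.7279

(16, 15.5563, 12.7279)


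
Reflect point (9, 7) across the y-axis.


Reflection across y-axis: (x, y) -> (-x, y)
(9, 7) -> (-9, 7)

(-9, 7)


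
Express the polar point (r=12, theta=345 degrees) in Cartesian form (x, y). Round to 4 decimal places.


x = 12 * cos(345) = 11.5911
y = 12 * sin(345) = -3.1058

(11.5911, -3.1058)


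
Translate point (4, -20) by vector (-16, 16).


Translation: (x+dx, y+dy) = (4+-16, -20+16) = (-12, -4)

(-12, -4)


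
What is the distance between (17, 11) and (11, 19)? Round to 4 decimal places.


d = sqrt((11-17)^2 + (19-11)^2) = 10

10


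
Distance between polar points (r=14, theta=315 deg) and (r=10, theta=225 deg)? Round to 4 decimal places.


d = sqrt(r1^2 + r2^2 - 2*r1*r2*cos(t2-t1))
d = sqrt(14^2 + 10^2 - 2*14*10*cos(225-315)) = 17.2047

17.2047


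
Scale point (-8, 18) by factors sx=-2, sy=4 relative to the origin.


Scaling: (x*sx, y*sy) = (-8*-2, 18*4) = (16, 72)

(16, 72)


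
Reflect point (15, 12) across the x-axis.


Reflection across x-axis: (x, y) -> (x, -y)
(15, 12) -> (15, -12)

(15, -12)


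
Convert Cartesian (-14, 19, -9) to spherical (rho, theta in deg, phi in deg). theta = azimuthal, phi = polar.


rho = sqrt((-14)^2 + 19^2 + (-9)^2) = 25.2587
theta = atan2(19, -14) = 126.3844 deg
phi = acos(-9/25.2587) = 110.874 deg

rho = 25.2587, theta = 126.3844 deg, phi = 110.874 deg


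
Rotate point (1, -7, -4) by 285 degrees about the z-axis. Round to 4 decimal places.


x' = 1*cos(285) - -7*sin(285) = -6.5027
y' = 1*sin(285) + -7*cos(285) = -2.7777
z' = -4

(-6.5027, -2.7777, -4)


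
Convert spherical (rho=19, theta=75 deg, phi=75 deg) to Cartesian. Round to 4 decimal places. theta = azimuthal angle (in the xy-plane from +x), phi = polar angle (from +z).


x = 19 * sin(75) * cos(75) = 4.75
y = 19 * sin(75) * sin(75) = 17.7272
z = 19 * cos(75) = 4.9176

(4.75, 17.7272, 4.9176)


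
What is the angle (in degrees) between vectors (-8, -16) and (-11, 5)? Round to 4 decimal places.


dot = -8*-11 + -16*5 = 8
|u| = 17.8885, |v| = 12.083
cos(angle) = 0.037
angle = 87.8789 degrees

87.8789 degrees


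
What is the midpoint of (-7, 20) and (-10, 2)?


Midpoint = ((-7+-10)/2, (20+2)/2) = (-8.5, 11)

(-8.5, 11)


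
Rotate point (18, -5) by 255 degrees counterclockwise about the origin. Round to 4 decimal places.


x' = 18*cos(255) - -5*sin(255) = -9.4884
y' = 18*sin(255) + -5*cos(255) = -16.0926

(-9.4884, -16.0926)


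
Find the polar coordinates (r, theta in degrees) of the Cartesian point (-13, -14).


r = sqrt((-13)^2 + (-14)^2) = 19.105
theta = atan2(-14, -13) = 227.1211 degrees

r = 19.105, theta = 227.1211 degrees


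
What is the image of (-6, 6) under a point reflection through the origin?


Reflection through origin: (x, y) -> (-x, -y)
(-6, 6) -> (6, -6)

(6, -6)


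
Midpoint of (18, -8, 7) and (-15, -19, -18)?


Midpoint = ((18+-15)/2, (-8+-19)/2, (7+-18)/2) = (1.5, -13.5, -5.5)

(1.5, -13.5, -5.5)


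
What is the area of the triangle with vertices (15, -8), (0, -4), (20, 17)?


Area = |x1(y2-y3) + x2(y3-y1) + x3(y1-y2)| / 2
= |15*(-4-17) + 0*(17--8) + 20*(-8--4)| / 2
= 197.5

197.5


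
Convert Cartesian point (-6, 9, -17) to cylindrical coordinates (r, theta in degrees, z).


r = sqrt((-6)^2 + 9^2) = 10.8167
theta = atan2(9, -6) = 123.6901 deg
z = -17

r = 10.8167, theta = 123.6901 deg, z = -17


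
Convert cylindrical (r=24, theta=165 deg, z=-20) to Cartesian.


x = 24 * cos(165) = -23.1822
y = 24 * sin(165) = 6.2117
z = -20

(-23.1822, 6.2117, -20)


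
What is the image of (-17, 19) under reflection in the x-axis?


Reflection across x-axis: (x, y) -> (x, -y)
(-17, 19) -> (-17, -19)

(-17, -19)


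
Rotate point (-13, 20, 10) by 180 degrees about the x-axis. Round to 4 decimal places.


x' = -13
y' = 20*cos(180) - 10*sin(180) = -20
z' = 20*sin(180) + 10*cos(180) = -10

(-13, -20, -10)


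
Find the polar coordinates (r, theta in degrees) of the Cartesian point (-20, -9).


r = sqrt((-20)^2 + (-9)^2) = 21.9317
theta = atan2(-9, -20) = 204.2277 degrees

r = 21.9317, theta = 204.2277 degrees


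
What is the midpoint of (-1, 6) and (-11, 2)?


Midpoint = ((-1+-11)/2, (6+2)/2) = (-6, 4)

(-6, 4)


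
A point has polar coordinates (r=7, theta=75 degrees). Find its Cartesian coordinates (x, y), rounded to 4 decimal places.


x = 7 * cos(75) = 1.8117
y = 7 * sin(75) = 6.7615

(1.8117, 6.7615)


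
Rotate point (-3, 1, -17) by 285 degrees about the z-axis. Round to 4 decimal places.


x' = -3*cos(285) - 1*sin(285) = 0.1895
y' = -3*sin(285) + 1*cos(285) = 3.1566
z' = -17

(0.1895, 3.1566, -17)


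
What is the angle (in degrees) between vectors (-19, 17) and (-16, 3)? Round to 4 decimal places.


dot = -19*-16 + 17*3 = 355
|u| = 25.4951, |v| = 16.2788
cos(angle) = 0.8554
angle = 31.2005 degrees

31.2005 degrees


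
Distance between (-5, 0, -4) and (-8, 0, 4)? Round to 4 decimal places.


d = sqrt((-8--5)^2 + (0-0)^2 + (4--4)^2) = 8.544

8.544


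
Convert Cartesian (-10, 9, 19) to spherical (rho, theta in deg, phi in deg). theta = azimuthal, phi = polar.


rho = sqrt((-10)^2 + 9^2 + 19^2) = 23.2809
theta = atan2(9, -10) = 138.0128 deg
phi = acos(19/23.2809) = 35.3018 deg

rho = 23.2809, theta = 138.0128 deg, phi = 35.3018 deg


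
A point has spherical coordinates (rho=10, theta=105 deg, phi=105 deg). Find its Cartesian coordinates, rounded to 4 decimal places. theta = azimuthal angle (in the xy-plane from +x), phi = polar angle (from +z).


x = 10 * sin(105) * cos(105) = -2.5
y = 10 * sin(105) * sin(105) = 9.3301
z = 10 * cos(105) = -2.5882

(-2.5, 9.3301, -2.5882)


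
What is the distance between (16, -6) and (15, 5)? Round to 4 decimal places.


d = sqrt((15-16)^2 + (5--6)^2) = 11.0454

11.0454


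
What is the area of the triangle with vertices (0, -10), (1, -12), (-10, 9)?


Area = |x1(y2-y3) + x2(y3-y1) + x3(y1-y2)| / 2
= |0*(-12-9) + 1*(9--10) + -10*(-10--12)| / 2
= 0.5

0.5


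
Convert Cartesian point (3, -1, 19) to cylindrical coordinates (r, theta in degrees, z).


r = sqrt(3^2 + (-1)^2) = 3.1623
theta = atan2(-1, 3) = 341.5651 deg
z = 19

r = 3.1623, theta = 341.5651 deg, z = 19


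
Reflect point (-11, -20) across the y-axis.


Reflection across y-axis: (x, y) -> (-x, y)
(-11, -20) -> (11, -20)

(11, -20)
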